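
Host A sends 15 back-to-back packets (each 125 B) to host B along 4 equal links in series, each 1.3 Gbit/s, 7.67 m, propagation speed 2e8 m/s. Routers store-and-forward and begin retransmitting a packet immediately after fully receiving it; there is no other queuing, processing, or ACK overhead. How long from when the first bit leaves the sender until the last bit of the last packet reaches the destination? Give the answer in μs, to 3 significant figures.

14.0 μs

Per-hop transmission t_tx = L/R = 1000/1300000000 = 0.769231 μs.
Per-hop propagation t_prop = 7.67/200000000 = 0.03835 μs.
Pipeline fill: first packet needs 4·t_tx to clear all hops; remaining 14 packets each add one t_tx.
Total = (4+15-1)·t_tx + 4·t_prop = 18·0.769231 + 4·0.03835 = 14.0 μs.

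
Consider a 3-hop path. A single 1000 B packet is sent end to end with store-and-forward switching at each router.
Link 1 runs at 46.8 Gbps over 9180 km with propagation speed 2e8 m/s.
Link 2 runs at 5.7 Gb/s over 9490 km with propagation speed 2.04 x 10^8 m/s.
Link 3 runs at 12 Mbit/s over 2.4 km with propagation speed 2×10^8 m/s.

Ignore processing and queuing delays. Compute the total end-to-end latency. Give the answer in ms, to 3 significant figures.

93.1 ms

L = 1000 × 8 = 8000 bits.
Transmission delays (L/R per hop): 0.00017094, 0.00140351, 0.666667 ms; sum = 0.668241 ms.
Propagation delays (d/s per hop): 45.9, 46.5196, 0.012 ms; sum = 92.4316 ms.
End-to-end = 93.1 ms.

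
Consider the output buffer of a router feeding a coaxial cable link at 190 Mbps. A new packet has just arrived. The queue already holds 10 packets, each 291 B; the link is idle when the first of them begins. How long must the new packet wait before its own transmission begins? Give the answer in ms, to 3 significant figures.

0.123 ms

Each queued packet: L/R = 2328/190000000 = 0.0122526 ms.
10 queued → 0.122526 ms.
Queuing delay = 0.123 ms.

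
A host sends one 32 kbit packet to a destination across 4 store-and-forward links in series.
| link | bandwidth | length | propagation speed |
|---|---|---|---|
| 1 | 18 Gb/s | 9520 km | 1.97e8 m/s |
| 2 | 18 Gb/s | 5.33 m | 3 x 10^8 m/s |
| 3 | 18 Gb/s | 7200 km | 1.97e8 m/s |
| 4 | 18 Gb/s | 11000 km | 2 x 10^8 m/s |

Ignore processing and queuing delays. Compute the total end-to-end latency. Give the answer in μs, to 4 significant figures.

139900 μs

L = 32000 bits.
Transmission delay per hop = L/R = 32000/18000000000 = 1.77778 μs; 4 hops → 7.11111 μs.
Propagation delays (d/s per hop): 48324.9, 0.0177667, 36548.2, 55000 μs; sum = 139873 μs.
End-to-end = 139900 μs.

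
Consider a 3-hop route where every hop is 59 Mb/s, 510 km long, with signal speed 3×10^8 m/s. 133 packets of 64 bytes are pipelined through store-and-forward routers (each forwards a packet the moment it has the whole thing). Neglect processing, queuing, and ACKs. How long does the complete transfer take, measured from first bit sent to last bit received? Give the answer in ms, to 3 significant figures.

6.27 ms

Per-hop transmission t_tx = L/R = 512/59000000 = 0.00867797 ms.
Per-hop propagation t_prop = 510000/300000000 = 1.7 ms.
Pipeline fill: first packet needs 3·t_tx to clear all hops; remaining 132 packets each add one t_tx.
Total = (3+133-1)·t_tx + 3·t_prop = 135·0.00867797 + 3·1.7 = 6.27 ms.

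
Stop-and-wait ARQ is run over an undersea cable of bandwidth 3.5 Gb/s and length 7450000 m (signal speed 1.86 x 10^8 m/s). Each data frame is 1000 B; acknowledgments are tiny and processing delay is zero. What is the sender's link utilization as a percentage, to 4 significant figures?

0.002853 %

t_tx = L/R = 8000/3500000000 = 2.28571e-06 s.
t_prop = 7450000/186000000 = 0.0400538 s; RTT = 0.0801075 s.
Cycle = t_tx + RTT = 0.0801098 s.
Utilization = t_tx / cycle = 2.28571e-06/0.0801098 = 0.002853 %.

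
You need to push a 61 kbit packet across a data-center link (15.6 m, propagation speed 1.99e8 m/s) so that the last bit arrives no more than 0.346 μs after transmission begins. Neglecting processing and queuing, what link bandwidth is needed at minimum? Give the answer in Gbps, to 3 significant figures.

228 Gbps

Propagation delay = 15.6 / 199000000 = 0.078392 μs.
Transmission budget = 0.346 − 0.078392 = 0.267608 μs.
R ≥ L / t_tx = 61000 bits / 2.67608e-07 s = 228 Gbps.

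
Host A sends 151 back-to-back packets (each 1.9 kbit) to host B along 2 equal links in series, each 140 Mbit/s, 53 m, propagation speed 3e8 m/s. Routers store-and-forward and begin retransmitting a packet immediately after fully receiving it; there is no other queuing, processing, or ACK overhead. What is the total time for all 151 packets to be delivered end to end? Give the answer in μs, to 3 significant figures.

Per-hop transmission t_tx = L/R = 1900/140000000 = 13.5714 μs.
Per-hop propagation t_prop = 53/300000000 = 0.176667 μs.
Pipeline fill: first packet needs 2·t_tx to clear all hops; remaining 150 packets each add one t_tx.
Total = (2+151-1)·t_tx + 2·t_prop = 152·13.5714 + 2·0.176667 = 2060 μs.

2060 μs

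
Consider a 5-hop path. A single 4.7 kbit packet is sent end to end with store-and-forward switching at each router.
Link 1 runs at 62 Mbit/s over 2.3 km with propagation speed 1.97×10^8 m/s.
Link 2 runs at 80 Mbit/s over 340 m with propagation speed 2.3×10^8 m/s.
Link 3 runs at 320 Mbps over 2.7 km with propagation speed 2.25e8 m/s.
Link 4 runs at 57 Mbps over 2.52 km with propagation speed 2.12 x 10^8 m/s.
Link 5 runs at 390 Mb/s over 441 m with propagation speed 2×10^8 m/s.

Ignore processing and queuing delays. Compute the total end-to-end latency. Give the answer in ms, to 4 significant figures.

L = 4700 bits.
Transmission delays (L/R per hop): 0.0758065, 0.05875, 0.0146875, 0.0824561, 0.0120513 ms; sum = 0.243751 ms.
Propagation delays (d/s per hop): 0.0116751, 0.00147826, 0.012, 0.0118868, 0.002205 ms; sum = 0.0392452 ms.
End-to-end = 0.2830 ms.

0.2830 ms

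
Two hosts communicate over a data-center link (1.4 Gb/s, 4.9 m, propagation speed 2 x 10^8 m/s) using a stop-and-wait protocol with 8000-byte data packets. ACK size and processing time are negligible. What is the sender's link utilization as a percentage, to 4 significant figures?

99.89 %

t_tx = L/R = 64000/1400000000 = 4.57143e-05 s.
t_prop = 4.9/200000000 = 2.45e-08 s; RTT = 4.9e-08 s.
Cycle = t_tx + RTT = 4.57633e-05 s.
Utilization = t_tx / cycle = 4.57143e-05/4.57633e-05 = 99.89 %.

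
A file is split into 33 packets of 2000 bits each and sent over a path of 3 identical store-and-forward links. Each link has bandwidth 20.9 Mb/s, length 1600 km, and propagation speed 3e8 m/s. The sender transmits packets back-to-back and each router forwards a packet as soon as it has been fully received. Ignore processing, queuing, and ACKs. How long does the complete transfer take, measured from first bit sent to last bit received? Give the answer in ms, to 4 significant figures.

Per-hop transmission t_tx = L/R = 2000/20900000 = 0.0956938 ms.
Per-hop propagation t_prop = 1600000/300000000 = 5.33333 ms.
Pipeline fill: first packet needs 3·t_tx to clear all hops; remaining 32 packets each add one t_tx.
Total = (3+33-1)·t_tx + 3·t_prop = 35·0.0956938 + 3·5.33333 = 19.35 ms.

19.35 ms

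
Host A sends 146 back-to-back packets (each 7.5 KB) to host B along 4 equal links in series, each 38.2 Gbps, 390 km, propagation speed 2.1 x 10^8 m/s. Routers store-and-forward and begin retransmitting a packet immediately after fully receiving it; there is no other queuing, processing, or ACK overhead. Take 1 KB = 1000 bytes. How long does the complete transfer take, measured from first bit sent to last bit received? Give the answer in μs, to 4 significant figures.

Per-hop transmission t_tx = L/R = 60000/38200000000 = 1.57068 μs.
Per-hop propagation t_prop = 390000/210000000 = 1857.14 μs.
Pipeline fill: first packet needs 4·t_tx to clear all hops; remaining 145 packets each add one t_tx.
Total = (4+146-1)·t_tx + 4·t_prop = 149·1.57068 + 4·1857.14 = 7663 μs.

7663 μs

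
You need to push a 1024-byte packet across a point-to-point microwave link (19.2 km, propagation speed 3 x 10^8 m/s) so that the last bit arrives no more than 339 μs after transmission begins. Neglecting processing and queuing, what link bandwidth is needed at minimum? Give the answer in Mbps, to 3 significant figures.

L = 8192 bits.
Propagation delay = 19200 / 300000000 = 64 μs.
Transmission budget = 339 − 64 = 275 μs.
R ≥ L / t_tx = 8192 bits / 0.000275 s = 29.8 Mbps.

29.8 Mbps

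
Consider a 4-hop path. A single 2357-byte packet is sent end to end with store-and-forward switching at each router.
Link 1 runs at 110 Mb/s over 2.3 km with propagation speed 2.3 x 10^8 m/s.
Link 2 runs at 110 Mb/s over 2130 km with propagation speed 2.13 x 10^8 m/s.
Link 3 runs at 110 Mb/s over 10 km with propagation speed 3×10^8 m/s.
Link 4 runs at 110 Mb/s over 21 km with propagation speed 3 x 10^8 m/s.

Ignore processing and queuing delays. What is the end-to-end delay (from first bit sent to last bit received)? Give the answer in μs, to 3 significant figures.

10800 μs

L = 2357 × 8 = 18856 bits.
Transmission delay per hop = L/R = 18856/110000000 = 171.418 μs; 4 hops → 685.673 μs.
Propagation delays (d/s per hop): 10, 10000, 33.3333, 70 μs; sum = 10113.3 μs.
End-to-end = 10800 μs.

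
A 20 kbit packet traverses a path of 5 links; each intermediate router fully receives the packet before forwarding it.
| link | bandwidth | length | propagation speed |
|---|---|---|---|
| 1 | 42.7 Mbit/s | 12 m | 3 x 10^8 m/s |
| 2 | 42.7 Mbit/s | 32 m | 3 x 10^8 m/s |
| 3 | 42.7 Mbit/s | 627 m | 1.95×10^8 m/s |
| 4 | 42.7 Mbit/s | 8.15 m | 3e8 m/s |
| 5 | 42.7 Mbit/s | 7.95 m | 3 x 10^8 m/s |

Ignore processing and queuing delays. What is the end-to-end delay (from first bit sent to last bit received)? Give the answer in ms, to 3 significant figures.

2.35 ms

L = 20000 bits.
Transmission delay per hop = L/R = 20000/42700000 = 0.468384 ms; 5 hops → 2.34192 ms.
Propagation delays (d/s per hop): 4e-05, 0.000106667, 0.00321538, 2.71667e-05, 2.65e-05 ms; sum = 0.00341572 ms.
End-to-end = 2.35 ms.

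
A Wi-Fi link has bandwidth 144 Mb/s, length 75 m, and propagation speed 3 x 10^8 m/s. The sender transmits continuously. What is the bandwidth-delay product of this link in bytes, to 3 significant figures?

4.50 bytes

Propagation delay = 75 / 300000000 = 2.5e-07 s.
BDP = R × t_prop = 144000000 × 2.5e-07 = 36 bits.
In bytes: 36/8 = 4.50 bytes.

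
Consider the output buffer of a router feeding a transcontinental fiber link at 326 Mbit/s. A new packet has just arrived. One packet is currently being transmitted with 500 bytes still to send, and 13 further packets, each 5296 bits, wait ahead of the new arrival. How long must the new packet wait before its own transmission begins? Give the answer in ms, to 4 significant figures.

0.2235 ms

Each queued packet: L/R = 5296/326000000 = 0.0162454 ms.
13 queued → 0.21119 ms.
Plus remaining 4000 bits of current packet: 0.0122699 ms.
Queuing delay = 0.2235 ms.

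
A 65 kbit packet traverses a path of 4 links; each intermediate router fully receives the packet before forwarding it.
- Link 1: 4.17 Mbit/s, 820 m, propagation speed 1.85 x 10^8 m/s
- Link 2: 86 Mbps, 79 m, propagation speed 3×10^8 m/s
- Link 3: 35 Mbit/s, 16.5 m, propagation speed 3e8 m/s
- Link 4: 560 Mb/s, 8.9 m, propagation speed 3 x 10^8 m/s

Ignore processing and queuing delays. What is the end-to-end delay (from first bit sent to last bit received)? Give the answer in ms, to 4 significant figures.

L = 65000 bits.
Transmission delays (L/R per hop): 15.5875, 0.755814, 1.85714, 0.116071 ms; sum = 18.3166 ms.
Propagation delays (d/s per hop): 0.00443243, 0.000263333, 5.5e-05, 2.96667e-05 ms; sum = 0.00478043 ms.
End-to-end = 18.32 ms.

18.32 ms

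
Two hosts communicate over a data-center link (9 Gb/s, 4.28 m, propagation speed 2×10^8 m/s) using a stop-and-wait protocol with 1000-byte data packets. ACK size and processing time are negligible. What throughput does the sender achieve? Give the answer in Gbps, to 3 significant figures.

8.59 Gbps

t_tx = L/R = 8000/9000000000 = 8.88889e-07 s.
t_prop = 4.28/200000000 = 2.14e-08 s; RTT = 4.28e-08 s.
Cycle = t_tx + RTT = 9.31689e-07 s.
Throughput = L / cycle = 8000 / 9.31689e-07 = 8.59 Gbps.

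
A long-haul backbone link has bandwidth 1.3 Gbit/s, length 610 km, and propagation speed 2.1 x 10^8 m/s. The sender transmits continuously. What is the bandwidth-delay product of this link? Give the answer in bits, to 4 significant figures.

3776000 bits

Propagation delay = 610000 / 210000000 = 0.00290476 s.
BDP = R × t_prop = 1300000000 × 0.00290476 = 3776190 bits.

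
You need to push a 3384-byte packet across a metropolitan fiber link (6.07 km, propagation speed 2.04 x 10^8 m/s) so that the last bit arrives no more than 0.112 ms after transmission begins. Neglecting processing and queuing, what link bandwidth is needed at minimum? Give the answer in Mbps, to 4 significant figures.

329.2 Mbps

L = 27072 bits.
Propagation delay = 6070 / 204000000 = 0.0297549 ms.
Transmission budget = 0.112 − 0.0297549 = 0.0822451 ms.
R ≥ L / t_tx = 27072 bits / 8.22451e-05 s = 329.2 Mbps.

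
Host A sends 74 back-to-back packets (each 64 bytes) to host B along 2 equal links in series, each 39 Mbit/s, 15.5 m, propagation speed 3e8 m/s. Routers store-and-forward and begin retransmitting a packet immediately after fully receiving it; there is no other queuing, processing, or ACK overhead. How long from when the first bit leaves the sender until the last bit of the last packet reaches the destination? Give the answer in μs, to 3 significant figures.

985 μs

Per-hop transmission t_tx = L/R = 512/39000000 = 13.1282 μs.
Per-hop propagation t_prop = 15.5/300000000 = 0.0516667 μs.
Pipeline fill: first packet needs 2·t_tx to clear all hops; remaining 73 packets each add one t_tx.
Total = (2+74-1)·t_tx + 2·t_prop = 75·13.1282 + 2·0.0516667 = 985 μs.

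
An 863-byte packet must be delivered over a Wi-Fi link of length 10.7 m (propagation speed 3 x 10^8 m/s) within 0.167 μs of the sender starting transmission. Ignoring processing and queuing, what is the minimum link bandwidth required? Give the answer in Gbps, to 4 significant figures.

52.57 Gbps

L = 6904 bits.
Propagation delay = 10.7 / 300000000 = 0.0356667 μs.
Transmission budget = 0.167 − 0.0356667 = 0.131333 μs.
R ≥ L / t_tx = 6904 bits / 1.31333e-07 s = 52.57 Gbps.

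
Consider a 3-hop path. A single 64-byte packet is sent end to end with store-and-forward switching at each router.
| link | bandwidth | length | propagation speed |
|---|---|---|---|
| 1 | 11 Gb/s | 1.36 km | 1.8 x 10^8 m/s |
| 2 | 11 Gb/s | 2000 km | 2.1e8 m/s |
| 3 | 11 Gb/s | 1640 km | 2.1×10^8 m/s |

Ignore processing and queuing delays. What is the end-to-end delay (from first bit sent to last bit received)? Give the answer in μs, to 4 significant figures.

L = 64 × 8 = 512 bits.
Transmission delay per hop = L/R = 512/11000000000 = 0.0465455 μs; 3 hops → 0.139636 μs.
Propagation delays (d/s per hop): 7.55556, 9523.81, 7809.52 μs; sum = 17340.9 μs.
End-to-end = 17340 μs.

17340 μs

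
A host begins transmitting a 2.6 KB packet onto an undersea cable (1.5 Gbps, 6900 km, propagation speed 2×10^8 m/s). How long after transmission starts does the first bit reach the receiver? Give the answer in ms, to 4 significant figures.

34.50 ms

First bit experiences only propagation delay: d/s = 6900000/200000000 = 34.50 ms.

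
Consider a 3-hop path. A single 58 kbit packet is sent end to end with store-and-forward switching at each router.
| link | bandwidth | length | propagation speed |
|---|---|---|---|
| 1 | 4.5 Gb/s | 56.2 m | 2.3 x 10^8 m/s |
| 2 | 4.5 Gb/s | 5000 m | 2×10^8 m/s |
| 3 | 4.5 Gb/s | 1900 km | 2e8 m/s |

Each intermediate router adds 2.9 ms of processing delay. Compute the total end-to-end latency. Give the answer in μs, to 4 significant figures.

15360 μs

L = 58000 bits.
Transmission delay per hop = L/R = 58000/4500000000 = 12.8889 μs; 3 hops → 38.6667 μs.
Propagation delays (d/s per hop): 0.244348, 25, 9500 μs; sum = 9525.24 μs.
Processing at 2 router(s): 2 × 2.9 ms = 5800 μs.
End-to-end = 15360 μs.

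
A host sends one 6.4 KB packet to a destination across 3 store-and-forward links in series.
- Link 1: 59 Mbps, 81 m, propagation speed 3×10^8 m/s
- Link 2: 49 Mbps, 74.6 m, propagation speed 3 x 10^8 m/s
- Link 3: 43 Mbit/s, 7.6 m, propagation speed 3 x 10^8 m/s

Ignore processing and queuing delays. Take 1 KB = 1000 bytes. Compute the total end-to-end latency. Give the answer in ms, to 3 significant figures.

L = 51200 bits.
Transmission delays (L/R per hop): 0.867797, 1.0449, 1.1907 ms; sum = 3.10339 ms.
Propagation delays (d/s per hop): 0.00027, 0.000248667, 2.53333e-05 ms; sum = 0.000544 ms.
End-to-end = 3.10 ms.

3.10 ms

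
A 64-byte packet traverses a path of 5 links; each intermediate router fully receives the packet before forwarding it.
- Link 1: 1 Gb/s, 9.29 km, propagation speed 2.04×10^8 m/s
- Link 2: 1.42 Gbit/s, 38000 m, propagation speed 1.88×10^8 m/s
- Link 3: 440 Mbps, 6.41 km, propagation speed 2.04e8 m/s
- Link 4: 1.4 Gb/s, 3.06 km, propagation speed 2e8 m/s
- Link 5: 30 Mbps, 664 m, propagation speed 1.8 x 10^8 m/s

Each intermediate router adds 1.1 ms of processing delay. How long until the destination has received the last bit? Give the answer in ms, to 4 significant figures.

4.718 ms

L = 64 × 8 = 512 bits.
Transmission delays (L/R per hop): 0.000512, 0.000360563, 0.00116364, 0.000365714, 0.0170667 ms; sum = 0.0194686 ms.
Propagation delays (d/s per hop): 0.0455392, 0.202128, 0.0314216, 0.0153, 0.00368889 ms; sum = 0.298077 ms.
Processing at 4 router(s): 4 × 1.1 ms = 4.4 ms.
End-to-end = 4.718 ms.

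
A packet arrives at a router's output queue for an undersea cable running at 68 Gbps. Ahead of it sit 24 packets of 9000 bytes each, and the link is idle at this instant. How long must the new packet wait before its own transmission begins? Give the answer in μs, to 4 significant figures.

25.41 μs

Each queued packet: L/R = 72000/68000000000 = 1.05882 μs.
24 queued → 25.4118 μs.
Queuing delay = 25.41 μs.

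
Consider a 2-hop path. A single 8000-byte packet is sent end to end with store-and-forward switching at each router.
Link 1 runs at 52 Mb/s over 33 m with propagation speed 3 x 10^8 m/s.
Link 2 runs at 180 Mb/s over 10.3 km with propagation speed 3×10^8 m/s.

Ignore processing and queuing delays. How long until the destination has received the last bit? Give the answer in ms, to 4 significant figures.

1.621 ms

L = 8000 × 8 = 64000 bits.
Transmission delays (L/R per hop): 1.23077, 0.355556 ms; sum = 1.58632 ms.
Propagation delays (d/s per hop): 0.00011, 0.0343333 ms; sum = 0.0344433 ms.
End-to-end = 1.621 ms.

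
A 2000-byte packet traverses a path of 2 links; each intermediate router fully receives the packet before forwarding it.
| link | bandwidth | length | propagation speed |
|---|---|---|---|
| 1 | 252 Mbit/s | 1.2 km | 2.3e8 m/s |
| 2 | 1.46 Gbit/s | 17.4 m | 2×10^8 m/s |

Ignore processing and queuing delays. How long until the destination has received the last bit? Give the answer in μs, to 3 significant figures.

79.8 μs

L = 2000 × 8 = 16000 bits.
Transmission delays (L/R per hop): 63.4921, 10.9589 μs; sum = 74.451 μs.
Propagation delays (d/s per hop): 5.21739, 0.087 μs; sum = 5.30439 μs.
End-to-end = 79.8 μs.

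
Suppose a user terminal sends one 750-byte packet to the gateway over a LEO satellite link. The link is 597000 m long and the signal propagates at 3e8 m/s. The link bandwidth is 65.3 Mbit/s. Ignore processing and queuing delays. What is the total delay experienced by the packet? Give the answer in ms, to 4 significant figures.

L = 750 × 8 = 6000 bits.
Transmission delay = L/R = 6000 / 65300000 = 0.0918836 ms.
Propagation delay = d/s = 597000 m / 300000000 m/s = 1.99 ms.
Total = 2.082 ms.

2.082 ms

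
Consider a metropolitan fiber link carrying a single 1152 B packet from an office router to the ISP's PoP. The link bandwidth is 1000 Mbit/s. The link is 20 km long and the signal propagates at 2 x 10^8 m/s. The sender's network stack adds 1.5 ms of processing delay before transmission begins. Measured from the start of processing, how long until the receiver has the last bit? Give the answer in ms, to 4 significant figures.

L = 1152 × 8 = 9216 bits.
Transmission delay = L/R = 9216 / 1000000000 = 0.009216 ms.
Propagation delay = d/s = 20000 m / 200000000 m/s = 0.1 ms.
Plus processing delay 1.5 ms = 1.5 ms.
Total = 1.609 ms.

1.609 ms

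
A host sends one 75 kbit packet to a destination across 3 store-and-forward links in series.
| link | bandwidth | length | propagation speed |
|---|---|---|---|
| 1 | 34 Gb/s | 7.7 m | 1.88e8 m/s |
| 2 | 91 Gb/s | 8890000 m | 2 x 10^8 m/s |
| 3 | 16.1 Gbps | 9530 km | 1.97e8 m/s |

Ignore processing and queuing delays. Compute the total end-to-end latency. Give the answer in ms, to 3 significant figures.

L = 75000 bits.
Transmission delays (L/R per hop): 0.00220588, 0.000824176, 0.00465839 ms; sum = 0.00768844 ms.
Propagation delays (d/s per hop): 4.09574e-05, 44.45, 48.3756 ms; sum = 92.8257 ms.
End-to-end = 92.8 ms.

92.8 ms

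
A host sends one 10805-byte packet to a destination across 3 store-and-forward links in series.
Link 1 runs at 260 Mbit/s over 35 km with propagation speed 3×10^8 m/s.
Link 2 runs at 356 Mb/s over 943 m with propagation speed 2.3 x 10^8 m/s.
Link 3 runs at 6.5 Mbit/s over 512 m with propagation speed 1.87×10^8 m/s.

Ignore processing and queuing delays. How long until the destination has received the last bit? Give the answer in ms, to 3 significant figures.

14.0 ms

L = 10805 × 8 = 86440 bits.
Transmission delays (L/R per hop): 0.332462, 0.242809, 13.2985 ms; sum = 13.8737 ms.
Propagation delays (d/s per hop): 0.116667, 0.0041, 0.00273797 ms; sum = 0.123505 ms.
End-to-end = 14.0 ms.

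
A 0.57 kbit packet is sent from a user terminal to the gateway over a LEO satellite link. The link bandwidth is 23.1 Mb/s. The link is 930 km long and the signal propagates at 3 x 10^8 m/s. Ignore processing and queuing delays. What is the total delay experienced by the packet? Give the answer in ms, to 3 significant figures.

3.12 ms

L = 570 bits.
Transmission delay = L/R = 570 / 23100000 = 0.0246753 ms.
Propagation delay = d/s = 930000 m / 300000000 m/s = 3.1 ms.
Total = 3.12 ms.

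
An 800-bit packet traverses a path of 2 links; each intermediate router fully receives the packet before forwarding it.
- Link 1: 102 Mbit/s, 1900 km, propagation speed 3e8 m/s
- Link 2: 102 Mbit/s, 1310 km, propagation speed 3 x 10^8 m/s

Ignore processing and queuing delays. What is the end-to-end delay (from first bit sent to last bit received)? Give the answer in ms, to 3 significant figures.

Transmission delay per hop = L/R = 800/102000000 = 0.00784314 ms; 2 hops → 0.0156863 ms.
Propagation delays (d/s per hop): 6.33333, 4.36667 ms; sum = 10.7 ms.
End-to-end = 10.7 ms.

10.7 ms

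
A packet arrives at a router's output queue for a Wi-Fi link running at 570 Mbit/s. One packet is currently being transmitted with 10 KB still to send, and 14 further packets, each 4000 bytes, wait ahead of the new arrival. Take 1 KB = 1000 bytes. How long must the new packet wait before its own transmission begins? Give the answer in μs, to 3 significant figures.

926 μs

Each queued packet: L/R = 32000/570000000 = 56.1404 μs.
14 queued → 785.965 μs.
Plus remaining 80000 bits of current packet: 140.351 μs.
Queuing delay = 926 μs.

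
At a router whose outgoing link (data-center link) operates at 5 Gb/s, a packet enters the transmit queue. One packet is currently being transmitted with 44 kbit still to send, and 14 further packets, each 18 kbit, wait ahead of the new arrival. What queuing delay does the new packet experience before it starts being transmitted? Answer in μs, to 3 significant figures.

Each queued packet: L/R = 18000/5000000000 = 3.6 μs.
14 queued → 50.4 μs.
Plus remaining 44000 bits of current packet: 8.8 μs.
Queuing delay = 59.2 μs.

59.2 μs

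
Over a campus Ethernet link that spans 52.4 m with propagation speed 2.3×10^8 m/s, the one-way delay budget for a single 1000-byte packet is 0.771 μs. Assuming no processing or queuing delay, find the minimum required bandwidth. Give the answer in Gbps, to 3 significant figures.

L = 8000 bits.
Propagation delay = 52.4 / 2.3e+08 = 0.227826 μs.
Transmission budget = 0.771 − 0.227826 = 0.543174 μs.
R ≥ L / t_tx = 8000 bits / 5.43174e-07 s = 14.7 Gbps.

14.7 Gbps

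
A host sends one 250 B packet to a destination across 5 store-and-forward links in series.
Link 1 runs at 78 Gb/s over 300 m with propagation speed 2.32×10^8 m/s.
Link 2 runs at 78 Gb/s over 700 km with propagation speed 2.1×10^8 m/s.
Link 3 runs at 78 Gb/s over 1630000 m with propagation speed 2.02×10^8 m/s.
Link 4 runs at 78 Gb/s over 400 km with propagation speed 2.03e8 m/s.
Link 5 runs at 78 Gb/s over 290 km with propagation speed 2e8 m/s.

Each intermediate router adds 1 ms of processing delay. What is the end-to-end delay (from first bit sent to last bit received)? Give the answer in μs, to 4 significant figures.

18820 μs

L = 250 × 8 = 2000 bits.
Transmission delay per hop = L/R = 2000/78000000000 = 0.025641 μs; 5 hops → 0.128205 μs.
Propagation delays (d/s per hop): 1.2931, 3333.33, 8069.31, 1970.44, 1450 μs; sum = 14824.4 μs.
Processing at 4 router(s): 4 × 1 ms = 4000 μs.
End-to-end = 18820 μs.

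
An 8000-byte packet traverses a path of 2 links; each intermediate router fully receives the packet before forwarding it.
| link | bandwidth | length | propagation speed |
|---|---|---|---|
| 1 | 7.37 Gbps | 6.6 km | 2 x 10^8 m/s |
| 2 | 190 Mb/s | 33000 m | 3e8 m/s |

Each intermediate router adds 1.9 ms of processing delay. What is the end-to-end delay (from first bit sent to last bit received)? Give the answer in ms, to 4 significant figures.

L = 8000 × 8 = 64000 bits.
Transmission delays (L/R per hop): 0.00868385, 0.336842 ms; sum = 0.345526 ms.
Propagation delays (d/s per hop): 0.033, 0.11 ms; sum = 0.143 ms.
Processing at 1 router(s): 1 × 1.9 ms = 1.9 ms.
End-to-end = 2.389 ms.

2.389 ms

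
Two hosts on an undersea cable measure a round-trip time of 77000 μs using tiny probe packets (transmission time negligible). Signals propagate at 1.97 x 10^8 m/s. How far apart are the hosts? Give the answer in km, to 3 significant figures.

One-way propagation = RTT/2 = 38500 μs.
d = s × t = 197000000 × 0.0385 = 7580 km.

7580 km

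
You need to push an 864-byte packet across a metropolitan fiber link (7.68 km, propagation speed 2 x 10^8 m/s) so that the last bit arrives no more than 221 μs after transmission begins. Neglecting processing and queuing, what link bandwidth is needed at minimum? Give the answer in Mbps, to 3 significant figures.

L = 6912 bits.
Propagation delay = 7680 / 200000000 = 38.4 μs.
Transmission budget = 221 − 38.4 = 182.6 μs.
R ≥ L / t_tx = 6912 bits / 0.0001826 s = 37.9 Mbps.

37.9 Mbps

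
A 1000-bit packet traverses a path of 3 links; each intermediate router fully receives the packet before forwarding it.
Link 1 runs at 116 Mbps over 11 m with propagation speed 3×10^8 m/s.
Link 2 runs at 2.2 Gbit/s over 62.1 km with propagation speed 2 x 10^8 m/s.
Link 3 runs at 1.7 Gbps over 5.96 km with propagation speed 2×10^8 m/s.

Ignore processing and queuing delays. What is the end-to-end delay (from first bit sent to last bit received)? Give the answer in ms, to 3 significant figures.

0.350 ms

Transmission delays (L/R per hop): 0.00862069, 0.000454545, 0.000588235 ms; sum = 0.00966347 ms.
Propagation delays (d/s per hop): 3.66667e-05, 0.3105, 0.0298 ms; sum = 0.340337 ms.
End-to-end = 0.350 ms.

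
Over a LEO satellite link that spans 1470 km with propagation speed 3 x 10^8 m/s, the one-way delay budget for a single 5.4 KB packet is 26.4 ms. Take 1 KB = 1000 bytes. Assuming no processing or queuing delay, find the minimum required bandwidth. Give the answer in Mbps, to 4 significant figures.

L = 43200 bits.
Propagation delay = 1470000 / 300000000 = 4.9 ms.
Transmission budget = 26.4 − 4.9 = 21.5 ms.
R ≥ L / t_tx = 43200 bits / 0.0215 s = 2.009 Mbps.

2.009 Mbps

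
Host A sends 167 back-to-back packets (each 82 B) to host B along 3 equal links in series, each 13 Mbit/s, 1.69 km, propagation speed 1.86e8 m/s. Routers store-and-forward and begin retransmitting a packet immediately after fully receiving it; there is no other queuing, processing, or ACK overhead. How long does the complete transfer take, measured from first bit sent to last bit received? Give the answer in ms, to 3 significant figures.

8.56 ms

Per-hop transmission t_tx = L/R = 656/13000000 = 0.0504615 ms.
Per-hop propagation t_prop = 1690/186000000 = 0.00908602 ms.
Pipeline fill: first packet needs 3·t_tx to clear all hops; remaining 166 packets each add one t_tx.
Total = (3+167-1)·t_tx + 3·t_prop = 169·0.0504615 + 3·0.00908602 = 8.56 ms.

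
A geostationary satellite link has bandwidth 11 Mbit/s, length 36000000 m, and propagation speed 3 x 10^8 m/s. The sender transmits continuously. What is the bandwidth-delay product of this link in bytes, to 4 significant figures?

Propagation delay = 36000000 / 300000000 = 0.12 s.
BDP = R × t_prop = 11000000 × 0.12 = 1320000 bits.
In bytes: 1320000/8 = 165000 bytes.

165000 bytes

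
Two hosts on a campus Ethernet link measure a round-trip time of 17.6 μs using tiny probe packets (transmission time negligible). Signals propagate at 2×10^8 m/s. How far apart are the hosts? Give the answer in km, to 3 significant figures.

One-way propagation = RTT/2 = 8.8 μs.
d = s × t = 200000000 × 8.8e-06 = 1.76 km.

1.76 km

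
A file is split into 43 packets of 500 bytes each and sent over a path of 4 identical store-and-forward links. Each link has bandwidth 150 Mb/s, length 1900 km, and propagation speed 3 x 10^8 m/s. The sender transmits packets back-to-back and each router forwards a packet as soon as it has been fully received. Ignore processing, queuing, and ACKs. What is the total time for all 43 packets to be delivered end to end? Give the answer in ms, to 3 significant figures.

Per-hop transmission t_tx = L/R = 4000/150000000 = 0.0266667 ms.
Per-hop propagation t_prop = 1900000/300000000 = 6.33333 ms.
Pipeline fill: first packet needs 4·t_tx to clear all hops; remaining 42 packets each add one t_tx.
Total = (4+43-1)·t_tx + 4·t_prop = 46·0.0266667 + 4·6.33333 = 26.6 ms.

26.6 ms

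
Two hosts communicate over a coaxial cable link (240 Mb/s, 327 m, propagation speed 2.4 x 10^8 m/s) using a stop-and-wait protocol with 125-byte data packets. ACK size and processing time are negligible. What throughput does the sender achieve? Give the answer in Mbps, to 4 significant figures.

145.1 Mbps

t_tx = L/R = 1000/240000000 = 4.16667e-06 s.
t_prop = 327/240000000 = 1.3625e-06 s; RTT = 2.725e-06 s.
Cycle = t_tx + RTT = 6.89167e-06 s.
Throughput = L / cycle = 1000 / 6.89167e-06 = 145.1 Mbps.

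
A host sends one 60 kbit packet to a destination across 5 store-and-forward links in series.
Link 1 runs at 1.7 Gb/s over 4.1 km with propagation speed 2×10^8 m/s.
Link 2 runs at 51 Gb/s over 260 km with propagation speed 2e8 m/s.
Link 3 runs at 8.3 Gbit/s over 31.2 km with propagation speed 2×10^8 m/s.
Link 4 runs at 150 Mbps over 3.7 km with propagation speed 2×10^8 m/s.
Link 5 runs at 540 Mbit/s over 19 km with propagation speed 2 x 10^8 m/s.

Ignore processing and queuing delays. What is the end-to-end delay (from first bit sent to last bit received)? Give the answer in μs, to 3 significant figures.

2140 μs

L = 60000 bits.
Transmission delays (L/R per hop): 35.2941, 1.17647, 7.22892, 400, 111.111 μs; sum = 554.811 μs.
Propagation delays (d/s per hop): 20.5, 1300, 156, 18.5, 95 μs; sum = 1590 μs.
End-to-end = 2140 μs.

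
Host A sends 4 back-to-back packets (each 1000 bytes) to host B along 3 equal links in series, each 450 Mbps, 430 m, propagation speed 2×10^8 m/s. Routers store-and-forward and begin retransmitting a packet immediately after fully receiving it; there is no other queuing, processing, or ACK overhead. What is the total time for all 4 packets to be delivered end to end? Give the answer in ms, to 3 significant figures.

0.113 ms

Per-hop transmission t_tx = L/R = 8000/450000000 = 0.0177778 ms.
Per-hop propagation t_prop = 430/200000000 = 0.00215 ms.
Pipeline fill: first packet needs 3·t_tx to clear all hops; remaining 3 packets each add one t_tx.
Total = (3+4-1)·t_tx + 3·t_prop = 6·0.0177778 + 3·0.00215 = 0.113 ms.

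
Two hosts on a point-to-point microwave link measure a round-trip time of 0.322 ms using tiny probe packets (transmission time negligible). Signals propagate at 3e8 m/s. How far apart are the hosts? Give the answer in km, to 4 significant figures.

48.30 km

One-way propagation = RTT/2 = 0.161 ms.
d = s × t = 300000000 × 0.000161 = 48.30 km.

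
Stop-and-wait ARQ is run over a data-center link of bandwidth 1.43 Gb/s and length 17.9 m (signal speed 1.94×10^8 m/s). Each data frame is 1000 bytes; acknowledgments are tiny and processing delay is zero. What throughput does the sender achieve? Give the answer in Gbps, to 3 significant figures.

t_tx = L/R = 8000/1430000000 = 5.59441e-06 s.
t_prop = 17.9/194000000 = 9.2268e-08 s; RTT = 1.84536e-07 s.
Cycle = t_tx + RTT = 5.77894e-06 s.
Throughput = L / cycle = 8000 / 5.77894e-06 = 1.38 Gbps.

1.38 Gbps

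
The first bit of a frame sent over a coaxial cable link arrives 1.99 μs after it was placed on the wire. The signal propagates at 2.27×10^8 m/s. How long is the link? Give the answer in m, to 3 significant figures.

d = s × t_prop = 227000000 × 1.99e-06 = 452 m.

452 m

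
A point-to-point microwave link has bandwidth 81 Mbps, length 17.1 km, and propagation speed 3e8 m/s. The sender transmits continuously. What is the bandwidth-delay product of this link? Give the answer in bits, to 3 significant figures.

Propagation delay = 17100 / 300000000 = 5.7e-05 s.
BDP = R × t_prop = 81000000 × 5.7e-05 = 4617 bits.

4620 bits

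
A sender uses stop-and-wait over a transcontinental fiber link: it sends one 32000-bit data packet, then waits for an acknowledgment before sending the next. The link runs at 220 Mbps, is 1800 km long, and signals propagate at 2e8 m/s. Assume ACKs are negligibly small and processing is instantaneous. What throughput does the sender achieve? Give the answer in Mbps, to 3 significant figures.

t_tx = L/R = 32000/220000000 = 0.000145455 s.
t_prop = 1800000/200000000 = 0.009 s; RTT = 0.018 s.
Cycle = t_tx + RTT = 0.0181455 s.
Throughput = L / cycle = 32000 / 0.0181455 = 1.76 Mbps.

1.76 Mbps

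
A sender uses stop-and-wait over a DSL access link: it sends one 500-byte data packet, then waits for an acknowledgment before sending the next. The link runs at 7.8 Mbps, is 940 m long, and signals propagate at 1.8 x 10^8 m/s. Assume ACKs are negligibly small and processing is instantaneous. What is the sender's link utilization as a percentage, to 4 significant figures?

t_tx = L/R = 4000/7800000 = 0.000512821 s.
t_prop = 940/180000000 = 5.22222e-06 s; RTT = 1.04444e-05 s.
Cycle = t_tx + RTT = 0.000523265 s.
Utilization = t_tx / cycle = 0.000512821/0.000523265 = 98.00 %.

98.00 %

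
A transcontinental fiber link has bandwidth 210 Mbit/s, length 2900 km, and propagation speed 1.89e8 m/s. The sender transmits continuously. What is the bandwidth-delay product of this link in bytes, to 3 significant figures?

Propagation delay = 2900000 / 189000000 = 0.0153439 s.
BDP = R × t_prop = 210000000 × 0.0153439 = 3222220 bits.
In bytes: 3222220/8 = 403000 bytes.

403000 bytes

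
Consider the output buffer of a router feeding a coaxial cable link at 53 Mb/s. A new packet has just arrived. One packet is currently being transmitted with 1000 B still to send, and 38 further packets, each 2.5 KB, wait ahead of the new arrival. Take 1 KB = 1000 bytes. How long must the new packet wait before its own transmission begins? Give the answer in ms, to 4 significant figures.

Each queued packet: L/R = 20000/53000000 = 0.377358 ms.
38 queued → 14.3396 ms.
Plus remaining 8000 bits of current packet: 0.150943 ms.
Queuing delay = 14.49 ms.

14.49 ms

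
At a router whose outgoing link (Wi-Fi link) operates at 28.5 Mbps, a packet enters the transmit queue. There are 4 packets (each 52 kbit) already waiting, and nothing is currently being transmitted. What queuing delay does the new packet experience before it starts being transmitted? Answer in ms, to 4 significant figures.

Each queued packet: L/R = 52000/28500000 = 1.82456 ms.
4 queued → 7.29825 ms.
Queuing delay = 7.298 ms.

7.298 ms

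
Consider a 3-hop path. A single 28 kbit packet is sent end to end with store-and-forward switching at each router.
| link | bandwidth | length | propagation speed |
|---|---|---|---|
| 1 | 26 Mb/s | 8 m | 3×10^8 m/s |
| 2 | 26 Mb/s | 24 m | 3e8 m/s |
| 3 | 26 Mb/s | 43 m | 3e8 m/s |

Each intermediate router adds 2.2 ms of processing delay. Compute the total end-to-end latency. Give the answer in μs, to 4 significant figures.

7631 μs

L = 28000 bits.
Transmission delay per hop = L/R = 28000/26000000 = 1076.92 μs; 3 hops → 3230.77 μs.
Propagation delays (d/s per hop): 0.0266667, 0.08, 0.143333 μs; sum = 0.25 μs.
Processing at 2 router(s): 2 × 2.2 ms = 4400 μs.
End-to-end = 7631 μs.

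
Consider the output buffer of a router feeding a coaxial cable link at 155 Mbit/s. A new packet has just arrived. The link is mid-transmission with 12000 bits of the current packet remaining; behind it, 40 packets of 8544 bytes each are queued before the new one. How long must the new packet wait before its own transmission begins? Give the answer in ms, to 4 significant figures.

Each queued packet: L/R = 68352/155000000 = 0.440981 ms.
40 queued → 17.6392 ms.
Plus remaining 12000 bits of current packet: 0.0774194 ms.
Queuing delay = 17.72 ms.

17.72 ms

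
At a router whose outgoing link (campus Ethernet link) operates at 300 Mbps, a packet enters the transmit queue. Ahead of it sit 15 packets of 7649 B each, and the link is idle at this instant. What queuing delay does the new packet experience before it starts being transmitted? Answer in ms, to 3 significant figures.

3.06 ms

Each queued packet: L/R = 61192/300000000 = 0.203973 ms.
15 queued → 3.0596 ms.
Queuing delay = 3.06 ms.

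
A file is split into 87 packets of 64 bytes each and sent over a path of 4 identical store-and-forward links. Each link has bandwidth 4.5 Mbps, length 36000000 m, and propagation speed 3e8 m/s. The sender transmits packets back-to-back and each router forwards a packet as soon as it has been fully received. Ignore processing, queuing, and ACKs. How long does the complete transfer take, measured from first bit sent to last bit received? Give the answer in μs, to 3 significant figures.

490000 μs

Per-hop transmission t_tx = L/R = 512/4500000 = 113.778 μs.
Per-hop propagation t_prop = 36000000/300000000 = 120000 μs.
Pipeline fill: first packet needs 4·t_tx to clear all hops; remaining 86 packets each add one t_tx.
Total = (4+87-1)·t_tx + 4·t_prop = 90·113.778 + 4·120000 = 490000 μs.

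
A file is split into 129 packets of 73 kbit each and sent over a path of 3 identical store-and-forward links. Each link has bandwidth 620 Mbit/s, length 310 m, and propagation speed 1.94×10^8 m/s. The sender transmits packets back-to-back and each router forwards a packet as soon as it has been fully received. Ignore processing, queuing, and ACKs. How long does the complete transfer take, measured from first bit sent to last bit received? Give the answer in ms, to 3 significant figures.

15.4 ms

Per-hop transmission t_tx = L/R = 73000/620000000 = 0.117742 ms.
Per-hop propagation t_prop = 310/194000000 = 0.00159794 ms.
Pipeline fill: first packet needs 3·t_tx to clear all hops; remaining 128 packets each add one t_tx.
Total = (3+129-1)·t_tx + 3·t_prop = 131·0.117742 + 3·0.00159794 = 15.4 ms.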